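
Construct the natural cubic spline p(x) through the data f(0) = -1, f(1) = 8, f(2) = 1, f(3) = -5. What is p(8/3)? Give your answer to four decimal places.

-3.3951

Put m_i = p'' at the i-th knot. Here h = (1, 1, 1) and Δ = (9, -7, -6), so the interior equations h_(i-1)·m_(i-1) + 2(h_(i-1)+h_i)·m_i + h_i·m_(i+1) = 6(Δ_i − Δ_(i-1)) read
  1·m_0 + 4·m_1 + 1·m_2 = 6(Δ_1 - Δ_0) = -96
  1·m_1 + 4·m_2 + 1·m_3 = 6(Δ_2 - Δ_1) = 6
Natural end conditions: m_0 = m_3 = 0.
Forward elimination and back-substitution give m_0 = 0, m_1 = -26, m_2 = 8, m_3 = 0.
On [2, 3], p(x) = 1 - 26/3·(x - 2) + 4·(x - 2)² - 4/3·(x - 2)³.
With (x - 2) = 2/3: p(8/3) = -275/81.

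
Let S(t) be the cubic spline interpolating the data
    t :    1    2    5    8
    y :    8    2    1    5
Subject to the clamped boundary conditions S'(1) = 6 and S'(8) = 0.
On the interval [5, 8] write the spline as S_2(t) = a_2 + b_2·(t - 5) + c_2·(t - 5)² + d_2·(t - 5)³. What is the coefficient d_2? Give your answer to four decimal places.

Write M_i for S''(x_i). With h_i = 1, 3, 3 and divided differences Δ_i = -6, -1/3, 4/3, the continuity of S' gives the tridiagonal system
  1·M_0 + 8·M_1 + 3·M_2 = 6(Δ_1 - Δ_0) = 34
  3·M_1 + 12·M_2 + 3·M_3 = 6(Δ_2 - Δ_1) = 10
Clamped end conditions give two more equations: 2h_0·M_0 + h_0·M_1 = 6(Δ_0 - S'(1)) = -72 and h_2·M_2 + 2h_2·M_3 = 6(S'(8) - Δ_2) = -8.
Forward elimination and back-substitution give M_0 = -1270/31, M_1 = 308/31, M_2 = -140/93, M_3 = -18/31.
On [5, 8], with S_2(t) = a_2 + b_2·(t - 5) + c_2·(t - 5)² + d_2·(t - 5)³: c_2 = M_2/2 = -70/93, d_2 = (M_3 - M_2)/(6h_2) = 43/837, b_2 = Δ_2 - h_2(2M_2 + M_3)/6 = 97/31.

0.0514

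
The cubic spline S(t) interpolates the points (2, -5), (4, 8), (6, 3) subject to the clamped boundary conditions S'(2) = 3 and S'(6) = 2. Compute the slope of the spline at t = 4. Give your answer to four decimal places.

1.7500

Put M_i = S'' at the i-th knot. Here h = (2, 2) and Δ = (13/2, -5/2), so the interior equations h_(i-1)·M_(i-1) + 2(h_(i-1)+h_i)·M_i + h_i·M_(i+1) = 6(Δ_i − Δ_(i-1)) read
  2·M_0 + 8·M_1 + 2·M_2 = 6(Δ_1 - Δ_0) = -54
Clamped end conditions give two more equations: 2h_0·M_0 + h_0·M_1 = 6(Δ_0 - S'(2)) = 21 and h_1·M_1 + 2h_1·M_2 = 6(S'(6) - Δ_1) = 27.
Solving: M_0 = 47/4, M_1 = -13, M_2 = 53/4.
On [4, 6], S'(t) = b_1 + 2c_1·(t - 4) + 3d_1·(t - 4)² with b_1 = Δ_1 - h_1(2M_1 + M_2)/6 = 7/4, c_1 = M_1/2 = -13/2, d_1 = (M_2 - M_1)/(6h_1) = 35/16. So S'(4) = 7/4.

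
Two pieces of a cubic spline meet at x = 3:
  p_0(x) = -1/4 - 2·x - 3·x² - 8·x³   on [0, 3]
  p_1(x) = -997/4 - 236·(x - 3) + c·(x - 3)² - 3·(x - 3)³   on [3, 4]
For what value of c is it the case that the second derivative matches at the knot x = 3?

-75

p_0''(x) = -6 - 48·x, so p_0''(3) = -150. On the right, p_1''(3) = 2c, so c = -75.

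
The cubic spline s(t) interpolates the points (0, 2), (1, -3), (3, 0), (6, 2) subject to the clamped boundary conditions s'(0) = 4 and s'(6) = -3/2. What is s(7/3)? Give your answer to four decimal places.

-2.8635

With m_i denoting the second derivative at x_i, h_i = 1, 2, 3, and Δ_i = (y_(i+1) − y_i)/h_i = -5, 3/2, 2/3:
  1·m_0 + 6·m_1 + 2·m_2 = 6(Δ_1 - Δ_0) = 39
  2·m_1 + 10·m_2 + 3·m_3 = 6(Δ_2 - Δ_1) = -5
Clamped end conditions give two more equations: 2h_0·m_0 + h_0·m_1 = 6(Δ_0 - s'(0)) = -54 and h_2·m_2 + 2h_2·m_3 = 6(s'(6) - Δ_2) = -13.
Solving: m_0 = -637/19, m_1 = 248/19, m_2 = -55/19, m_3 = -41/57.
On [1, 3], s(t) = -3 - 237/38·(t - 1) + 124/19·(t - 1)² - 101/76·(t - 1)³.
With (t - 1) = 4/3: s(7/3) = -1469/513.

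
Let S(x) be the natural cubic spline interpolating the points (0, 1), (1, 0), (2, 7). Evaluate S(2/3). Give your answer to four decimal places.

-0.4074

Put M_i = S'' at the i-th knot. Here h = (1, 1) and Δ = (-1, 7), so the interior equations h_(i-1)·M_(i-1) + 2(h_(i-1)+h_i)·M_i + h_i·M_(i+1) = 6(Δ_i − Δ_(i-1)) read
  1·M_0 + 4·M_1 + 1·M_2 = 6(Δ_1 - Δ_0) = 48
Natural end conditions: M_0 = M_2 = 0.
Hence M_0 = 0, M_1 = 12, M_2 = 0.
On [0, 1], S(x) = 1 - 3·x + 0·x² + 2·x³.
With x = 2/3: S(2/3) = -11/27.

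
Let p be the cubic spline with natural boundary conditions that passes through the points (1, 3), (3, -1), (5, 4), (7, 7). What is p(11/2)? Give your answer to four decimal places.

With M_i denoting the second derivative at x_i, h_i = 2, 2, 2, and Δ_i = (y_(i+1) − y_i)/h_i = -2, 5/2, 3/2:
  2·M_0 + 8·M_1 + 2·M_2 = 6(Δ_1 - Δ_0) = 27
  2·M_1 + 8·M_2 + 2·M_3 = 6(Δ_2 - Δ_1) = -6
Natural end conditions: M_0 = M_3 = 0.
Hence M_0 = 0, M_1 = 19/5, M_2 = -17/10, M_3 = 0.
On [5, 7], p(t) = 4 + 79/30·(t - 5) - 17/20·(t - 5)² + 17/120·(t - 5)³.
With (t - 5) = 1/2: p(11/2) = 1639/320.

5.1219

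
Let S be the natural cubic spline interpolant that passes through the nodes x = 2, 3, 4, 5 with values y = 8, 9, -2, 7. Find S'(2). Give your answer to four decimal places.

Let M_i = S''(x_i). Step sizes h_i = 1, 1, 1; slopes of the chords Δ_i = (y_(i+1) - y_i)/h_i = 1, -11, 9.
  1·M_0 + 4·M_1 + 1·M_2 = 6(Δ_1 - Δ_0) = -72
  1·M_1 + 4·M_2 + 1·M_3 = 6(Δ_2 - Δ_1) = 120
Natural end conditions: M_0 = M_3 = 0.
Solving: M_0 = 0, M_1 = -136/5, M_2 = 184/5, M_3 = 0.
On [2, 3], S'(x) = b_0 + 2c_0·(x - 2) + 3d_0·(x - 2)² with b_0 = Δ_0 - h_0(2M_0 + M_1)/6 = 83/15, c_0 = M_0/2 = 0, d_0 = (M_1 - M_0)/(6h_0) = -68/15. So S'(2) = 83/15.

5.5333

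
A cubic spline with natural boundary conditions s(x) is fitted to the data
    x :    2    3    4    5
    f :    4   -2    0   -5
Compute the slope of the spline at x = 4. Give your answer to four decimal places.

With M_i denoting the second derivative at x_i, h_i = 1, 1, 1, and Δ_i = (y_(i+1) − y_i)/h_i = -6, 2, -5:
  1·M_0 + 4·M_1 + 1·M_2 = 6(Δ_1 - Δ_0) = 48
  1·M_1 + 4·M_2 + 1·M_3 = 6(Δ_2 - Δ_1) = -42
Natural end conditions: M_0 = M_3 = 0.
Hence M_0 = 0, M_1 = 78/5, M_2 = -72/5, M_3 = 0.
On [4, 5], s'(x) = b_2 + 2c_2·(x - 4) + 3d_2·(x - 4)² with b_2 = Δ_2 - h_2(2M_2 + M_3)/6 = -1/5, c_2 = M_2/2 = -36/5, d_2 = (M_3 - M_2)/(6h_2) = 12/5. So s'(4) = -1/5.

-0.2000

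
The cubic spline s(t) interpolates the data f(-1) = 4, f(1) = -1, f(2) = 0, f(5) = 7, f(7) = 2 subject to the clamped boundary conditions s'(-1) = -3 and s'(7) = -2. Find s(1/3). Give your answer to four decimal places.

0.0029

Let M_i = s''(x_i). Step sizes h_i = 2, 1, 3, 2; slopes of the chords Δ_i = (y_(i+1) - y_i)/h_i = -5/2, 1, 7/3, -5/2.
  2·M_0 + 6·M_1 + 1·M_2 = 6(Δ_1 - Δ_0) = 21
  1·M_1 + 8·M_2 + 3·M_3 = 6(Δ_2 - Δ_1) = 8
  3·M_2 + 10·M_3 + 2·M_4 = 6(Δ_3 - Δ_2) = -29
Clamped end conditions give two more equations: 2h_0·M_0 + h_0·M_1 = 6(Δ_0 - s'(-1)) = 3 and h_3·M_3 + 2h_3·M_4 = 6(s'(7) - Δ_3) = 3.
Hence M_0 = -101/102, M_1 = 355/102, M_2 = 107/51, M_3 = -139/34, M_4 = 95/34.
On [-1, 1], s(t) = 4 - 3·(t + 1) - 101/204·(t + 1)² + 19/51·(t + 1)³.
With (t + 1) = 4/3: s(1/3) = 4/1377.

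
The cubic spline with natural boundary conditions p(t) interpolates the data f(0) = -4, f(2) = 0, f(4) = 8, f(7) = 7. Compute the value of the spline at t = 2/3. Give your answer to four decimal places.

Write σ_i for p''(x_i). With h_i = 2, 2, 3 and divided differences Δ_i = 2, 4, -1/3, the continuity of p' gives the tridiagonal system
  2·σ_0 + 8·σ_1 + 2·σ_2 = 6(Δ_1 - Δ_0) = 12
  2·σ_1 + 10·σ_2 + 3·σ_3 = 6(Δ_2 - Δ_1) = -26
Natural end conditions: σ_0 = σ_3 = 0.
Solving the tridiagonal system: σ_0 = 0, σ_1 = 43/19, σ_2 = -58/19, σ_3 = 0.
On [0, 2], p(t) = -4 + 71/57·t + 0·t² + 43/228·t³.
With t = 2/3: p(2/3) = -4792/1539.

-3.1137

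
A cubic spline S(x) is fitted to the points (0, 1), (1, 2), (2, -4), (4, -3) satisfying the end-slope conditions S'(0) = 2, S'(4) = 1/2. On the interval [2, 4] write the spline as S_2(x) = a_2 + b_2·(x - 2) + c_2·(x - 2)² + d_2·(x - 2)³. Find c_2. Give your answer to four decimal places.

Put M_i = S'' at the i-th knot. Here h = (1, 1, 2) and Δ = (1, -6, 1/2), so the interior equations h_(i-1)·M_(i-1) + 2(h_(i-1)+h_i)·M_i + h_i·M_(i+1) = 6(Δ_i − Δ_(i-1)) read
  1·M_0 + 4·M_1 + 1·M_2 = 6(Δ_1 - Δ_0) = -42
  1·M_1 + 6·M_2 + 2·M_3 = 6(Δ_2 - Δ_1) = 39
Clamped end conditions give two more equations: 2h_0·M_0 + h_0·M_1 = 6(Δ_0 - S'(0)) = -6 and h_2·M_2 + 2h_2·M_3 = 6(S'(4) - Δ_2) = 0.
Hence M_0 = 45/11, M_1 = -156/11, M_2 = 117/11, M_3 = -117/22.
On [2, 4], with S_2(x) = a_2 + b_2·(x - 2) + c_2·(x - 2)² + d_2·(x - 2)³: c_2 = M_2/2 = 117/22, d_2 = (M_3 - M_2)/(6h_2) = -117/88, b_2 = Δ_2 - h_2(2M_2 + M_3)/6 = -53/11.

5.3182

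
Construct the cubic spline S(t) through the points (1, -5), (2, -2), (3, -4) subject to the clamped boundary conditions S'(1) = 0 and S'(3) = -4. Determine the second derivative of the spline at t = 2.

Write σ_i for S''(x_i). With h_i = 1, 1 and divided differences Δ_i = 3, -2, the continuity of S' gives the tridiagonal system
  1·σ_0 + 4·σ_1 + 1·σ_2 = 6(Δ_1 - Δ_0) = -30
Clamped end conditions give two more equations: 2h_0·σ_0 + h_0·σ_1 = 6(Δ_0 - S'(1)) = 18 and h_1·σ_1 + 2h_1·σ_2 = 6(S'(3) - Δ_1) = -12.
Solving the tridiagonal system: σ_0 = 29/2, σ_1 = -11, σ_2 = -1/2.

-11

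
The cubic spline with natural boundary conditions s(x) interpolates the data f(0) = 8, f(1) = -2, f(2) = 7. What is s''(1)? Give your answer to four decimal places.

28.5000

Let m_i = s''(x_i). Step sizes h_i = 1, 1; slopes of the chords Δ_i = (y_(i+1) - y_i)/h_i = -10, 9.
  1·m_0 + 4·m_1 + 1·m_2 = 6(Δ_1 - Δ_0) = 114
Natural end conditions: m_0 = m_2 = 0.
Solving: m_0 = 0, m_1 = 57/2, m_2 = 0.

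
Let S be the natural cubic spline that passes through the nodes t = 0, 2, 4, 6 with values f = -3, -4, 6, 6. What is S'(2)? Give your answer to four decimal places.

With m_i denoting the second derivative at x_i, h_i = 2, 2, 2, and Δ_i = (y_(i+1) − y_i)/h_i = -1/2, 5, 0:
  2·m_0 + 8·m_1 + 2·m_2 = 6(Δ_1 - Δ_0) = 33
  2·m_1 + 8·m_2 + 2·m_3 = 6(Δ_2 - Δ_1) = -30
Natural end conditions: m_0 = m_3 = 0.
Solving the tridiagonal system: m_0 = 0, m_1 = 27/5, m_2 = -51/10, m_3 = 0.
On [2, 4], S'(t) = b_1 + 2c_1·(t - 2) + 3d_1·(t - 2)² with b_1 = Δ_1 - h_1(2m_1 + m_2)/6 = 31/10, c_1 = m_1/2 = 27/10, d_1 = (m_2 - m_1)/(6h_1) = -7/8. So S'(2) = 31/10.

3.1000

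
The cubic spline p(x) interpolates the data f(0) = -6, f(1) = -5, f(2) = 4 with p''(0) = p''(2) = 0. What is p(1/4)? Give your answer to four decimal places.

With m_i denoting the second derivative at x_i, h_i = 1, 1, and Δ_i = (y_(i+1) − y_i)/h_i = 1, 9:
  1·m_0 + 4·m_1 + 1·m_2 = 6(Δ_1 - Δ_0) = 48
Natural end conditions: m_0 = m_2 = 0.
Solving the tridiagonal system: m_0 = 0, m_1 = 12, m_2 = 0.
On [0, 1], p(x) = -6 - 1·x + 0·x² + 2·x³.
With x = 1/4: p(1/4) = -199/32.

-6.2188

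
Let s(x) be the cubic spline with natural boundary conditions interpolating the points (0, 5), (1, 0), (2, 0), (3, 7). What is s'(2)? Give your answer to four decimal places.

3.9333

Write σ_i for s''(x_i). With h_i = 1, 1, 1 and divided differences Δ_i = -5, 0, 7, the continuity of s' gives the tridiagonal system
  1·σ_0 + 4·σ_1 + 1·σ_2 = 6(Δ_1 - Δ_0) = 30
  1·σ_1 + 4·σ_2 + 1·σ_3 = 6(Δ_2 - Δ_1) = 42
Natural end conditions: σ_0 = σ_3 = 0.
Solving: σ_0 = 0, σ_1 = 26/5, σ_2 = 46/5, σ_3 = 0.
On [2, 3], s'(x) = b_2 + 2c_2·(x - 2) + 3d_2·(x - 2)² with b_2 = Δ_2 - h_2(2σ_2 + σ_3)/6 = 59/15, c_2 = σ_2/2 = 23/5, d_2 = (σ_3 - σ_2)/(6h_2) = -23/15. So s'(2) = 59/15.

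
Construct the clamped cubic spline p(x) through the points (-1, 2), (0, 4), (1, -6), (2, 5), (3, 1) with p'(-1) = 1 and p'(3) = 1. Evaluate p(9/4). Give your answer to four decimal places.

Write m_i for p''(x_i). With h_i = 1, 1, 1, 1 and divided differences Δ_i = 2, -10, 11, -4, the continuity of p' gives the tridiagonal system
  1·m_0 + 4·m_1 + 1·m_2 = 6(Δ_1 - Δ_0) = -72
  1·m_1 + 4·m_2 + 1·m_3 = 6(Δ_2 - Δ_1) = 126
  1·m_2 + 4·m_3 + 1·m_4 = 6(Δ_3 - Δ_2) = -90
Clamped end conditions give two more equations: 2h_0·m_0 + h_0·m_1 = 6(Δ_0 - p'(-1)) = 6 and h_3·m_3 + 2h_3·m_4 = 6(p'(3) - Δ_3) = 30.
Hence m_0 = 591/28, m_1 = -507/14, m_2 = 207/4, m_3 = -627/14, m_4 = 1047/28.
On [2, 3], p(x) = 5 + 263/56·(x - 2) - 627/28·(x - 2)² + 767/56·(x - 2)³.
With (x - 2) = 1/4: p(9/4) = 17879/3584.

4.9886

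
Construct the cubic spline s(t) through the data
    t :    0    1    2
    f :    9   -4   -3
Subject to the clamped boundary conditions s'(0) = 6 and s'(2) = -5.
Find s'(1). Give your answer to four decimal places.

Write M_i for s''(x_i). With h_i = 1, 1 and divided differences Δ_i = -13, 1, the continuity of s' gives the tridiagonal system
  1·M_0 + 4·M_1 + 1·M_2 = 6(Δ_1 - Δ_0) = 84
Clamped end conditions give two more equations: 2h_0·M_0 + h_0·M_1 = 6(Δ_0 - s'(0)) = -114 and h_1·M_1 + 2h_1·M_2 = 6(s'(2) - Δ_1) = -36.
Solving the tridiagonal system: M_0 = -167/2, M_1 = 53, M_2 = -89/2.
On [1, 2], s'(t) = b_1 + 2c_1·(t - 1) + 3d_1·(t - 1)² with b_1 = Δ_1 - h_1(2M_1 + M_2)/6 = -37/4, c_1 = M_1/2 = 53/2, d_1 = (M_2 - M_1)/(6h_1) = -65/4. So s'(1) = -37/4.

-9.2500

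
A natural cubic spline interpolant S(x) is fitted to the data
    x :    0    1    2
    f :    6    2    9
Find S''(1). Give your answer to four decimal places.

16.5000

Write M_i for S''(x_i). With h_i = 1, 1 and divided differences Δ_i = -4, 7, the continuity of S' gives the tridiagonal system
  1·M_0 + 4·M_1 + 1·M_2 = 6(Δ_1 - Δ_0) = 66
Natural end conditions: M_0 = M_2 = 0.
Hence M_0 = 0, M_1 = 33/2, M_2 = 0.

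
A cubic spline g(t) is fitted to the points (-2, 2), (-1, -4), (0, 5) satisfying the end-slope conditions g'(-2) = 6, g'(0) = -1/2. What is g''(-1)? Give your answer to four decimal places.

Put m_i = g'' at the i-th knot. Here h = (1, 1) and Δ = (-6, 9), so the interior equations h_(i-1)·m_(i-1) + 2(h_(i-1)+h_i)·m_i + h_i·m_(i+1) = 6(Δ_i − Δ_(i-1)) read
  1·m_0 + 4·m_1 + 1·m_2 = 6(Δ_1 - Δ_0) = 90
Clamped end conditions give two more equations: 2h_0·m_0 + h_0·m_1 = 6(Δ_0 - g'(-2)) = -72 and h_1·m_1 + 2h_1·m_2 = 6(g'(0) - Δ_1) = -57.
Hence m_0 = -247/4, m_1 = 103/2, m_2 = -217/4.

51.5000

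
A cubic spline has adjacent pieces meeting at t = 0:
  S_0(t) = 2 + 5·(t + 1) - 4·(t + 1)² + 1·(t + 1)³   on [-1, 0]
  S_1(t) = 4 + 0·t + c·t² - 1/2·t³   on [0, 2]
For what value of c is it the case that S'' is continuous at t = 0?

-1

S_0''(t) = -8 + 6·(t + 1), so S_0''(0) = -2. On the right, S_1''(0) = 2c, so c = -1.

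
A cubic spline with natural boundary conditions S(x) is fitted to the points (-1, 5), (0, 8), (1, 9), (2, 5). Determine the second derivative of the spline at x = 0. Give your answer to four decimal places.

Write σ_i for S''(x_i). With h_i = 1, 1, 1 and divided differences Δ_i = 3, 1, -4, the continuity of S' gives the tridiagonal system
  1·σ_0 + 4·σ_1 + 1·σ_2 = 6(Δ_1 - Δ_0) = -12
  1·σ_1 + 4·σ_2 + 1·σ_3 = 6(Δ_2 - Δ_1) = -30
Natural end conditions: σ_0 = σ_3 = 0.
Hence σ_0 = 0, σ_1 = -6/5, σ_2 = -36/5, σ_3 = 0.

-1.2000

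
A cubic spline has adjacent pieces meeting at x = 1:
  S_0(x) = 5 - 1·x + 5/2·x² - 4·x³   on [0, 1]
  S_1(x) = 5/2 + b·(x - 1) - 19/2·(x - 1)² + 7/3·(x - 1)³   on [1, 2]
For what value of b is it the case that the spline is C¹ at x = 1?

-8

S_0'(x) = -1 + 5·x - 12·x², so S_0'(1) = -8. On the right, S_1'(1) = b, so b = -8.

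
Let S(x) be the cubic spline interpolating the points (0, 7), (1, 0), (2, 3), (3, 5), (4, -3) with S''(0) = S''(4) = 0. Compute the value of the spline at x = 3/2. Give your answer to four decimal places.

Write m_i for S''(x_i). With h_i = 1, 1, 1, 1 and divided differences Δ_i = -7, 3, 2, -8, the continuity of S' gives the tridiagonal system
  1·m_0 + 4·m_1 + 1·m_2 = 6(Δ_1 - Δ_0) = 60
  1·m_1 + 4·m_2 + 1·m_3 = 6(Δ_2 - Δ_1) = -6
  1·m_2 + 4·m_3 + 1·m_4 = 6(Δ_3 - Δ_2) = -60
Natural end conditions: m_0 = m_4 = 0.
Hence m_0 = 0, m_1 = 108/7, m_2 = -12/7, m_3 = -102/7, m_4 = 0.
On [1, 2], S(x) = 0 - 13/7·(x - 1) + 54/7·(x - 1)² - 20/7·(x - 1)³.
With (x - 1) = 1/2: S(3/2) = 9/14.

0.6429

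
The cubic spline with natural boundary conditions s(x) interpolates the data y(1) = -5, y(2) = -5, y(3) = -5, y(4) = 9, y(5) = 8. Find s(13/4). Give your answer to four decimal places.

-1.9880

Write M_i for s''(x_i). With h_i = 1, 1, 1, 1 and divided differences Δ_i = 0, 0, 14, -1, the continuity of s' gives the tridiagonal system
  1·M_0 + 4·M_1 + 1·M_2 = 6(Δ_1 - Δ_0) = 0
  1·M_1 + 4·M_2 + 1·M_3 = 6(Δ_2 - Δ_1) = 84
  1·M_2 + 4·M_3 + 1·M_4 = 6(Δ_3 - Δ_2) = -90
Natural end conditions: M_0 = M_4 = 0.
Forward elimination and back-substitution give M_0 = 0, M_1 = -213/28, M_2 = 213/7, M_3 = -843/28, M_4 = 0.
On [3, 4], s(x) = -5 + 71/8·(x - 3) + 213/14·(x - 3)² - 565/56·(x - 3)³.
With (x - 3) = 1/4: s(13/4) = -7125/3584.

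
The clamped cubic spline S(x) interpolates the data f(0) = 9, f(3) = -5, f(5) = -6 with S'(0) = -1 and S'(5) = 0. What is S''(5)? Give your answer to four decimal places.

-1.5500

With m_i denoting the second derivative at x_i, h_i = 3, 2, and Δ_i = (y_(i+1) − y_i)/h_i = -14/3, -1/2:
  3·m_0 + 10·m_1 + 2·m_2 = 6(Δ_1 - Δ_0) = 25
Clamped end conditions give two more equations: 2h_0·m_0 + h_0·m_1 = 6(Δ_0 - S'(0)) = -22 and h_1·m_1 + 2h_1·m_2 = 6(S'(5) - Δ_1) = 3.
Hence m_0 = -179/30, m_1 = 23/5, m_2 = -31/20.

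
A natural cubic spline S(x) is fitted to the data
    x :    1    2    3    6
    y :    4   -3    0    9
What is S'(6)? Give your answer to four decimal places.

2.0323

Write M_i for S''(x_i). With h_i = 1, 1, 3 and divided differences Δ_i = -7, 3, 3, the continuity of S' gives the tridiagonal system
  1·M_0 + 4·M_1 + 1·M_2 = 6(Δ_1 - Δ_0) = 60
  1·M_1 + 8·M_2 + 3·M_3 = 6(Δ_2 - Δ_1) = 0
Natural end conditions: M_0 = M_3 = 0.
Hence M_0 = 0, M_1 = 480/31, M_2 = -60/31, M_3 = 0.
On [3, 6], S'(x) = b_2 + 2c_2·(x - 3) + 3d_2·(x - 3)² with b_2 = Δ_2 - h_2(2M_2 + M_3)/6 = 153/31, c_2 = M_2/2 = -30/31, d_2 = (M_3 - M_2)/(6h_2) = 10/93. So S'(6) = 63/31.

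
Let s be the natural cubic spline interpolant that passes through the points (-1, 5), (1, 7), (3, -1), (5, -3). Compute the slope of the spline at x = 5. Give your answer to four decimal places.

Put m_i = s'' at the i-th knot. Here h = (2, 2, 2) and Δ = (1, -4, -1), so the interior equations h_(i-1)·m_(i-1) + 2(h_(i-1)+h_i)·m_i + h_i·m_(i+1) = 6(Δ_i − Δ_(i-1)) read
  2·m_0 + 8·m_1 + 2·m_2 = 6(Δ_1 - Δ_0) = -30
  2·m_1 + 8·m_2 + 2·m_3 = 6(Δ_2 - Δ_1) = 18
Natural end conditions: m_0 = m_3 = 0.
Hence m_0 = 0, m_1 = -23/5, m_2 = 17/5, m_3 = 0.
On [3, 5], s'(x) = b_2 + 2c_2·(x - 3) + 3d_2·(x - 3)² with b_2 = Δ_2 - h_2(2m_2 + m_3)/6 = -49/15, c_2 = m_2/2 = 17/10, d_2 = (m_3 - m_2)/(6h_2) = -17/60. So s'(5) = 2/15.

0.1333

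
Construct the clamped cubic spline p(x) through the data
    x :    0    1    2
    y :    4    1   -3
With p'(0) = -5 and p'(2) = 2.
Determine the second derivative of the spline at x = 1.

Write M_i for p''(x_i). With h_i = 1, 1 and divided differences Δ_i = -3, -4, the continuity of p' gives the tridiagonal system
  1·M_0 + 4·M_1 + 1·M_2 = 6(Δ_1 - Δ_0) = -6
Clamped end conditions give two more equations: 2h_0·M_0 + h_0·M_1 = 6(Δ_0 - p'(0)) = 12 and h_1·M_1 + 2h_1·M_2 = 6(p'(2) - Δ_1) = 36.
Solving: M_0 = 11, M_1 = -10, M_2 = 23.

-10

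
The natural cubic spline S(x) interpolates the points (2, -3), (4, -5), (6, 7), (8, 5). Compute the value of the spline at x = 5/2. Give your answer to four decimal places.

Write σ_i for S''(x_i). With h_i = 2, 2, 2 and divided differences Δ_i = -1, 6, -1, the continuity of S' gives the tridiagonal system
  2·σ_0 + 8·σ_1 + 2·σ_2 = 6(Δ_1 - Δ_0) = 42
  2·σ_1 + 8·σ_2 + 2·σ_3 = 6(Δ_2 - Δ_1) = -42
Natural end conditions: σ_0 = σ_3 = 0.
Solving: σ_0 = 0, σ_1 = 7, σ_2 = -7, σ_3 = 0.
On [2, 4], S(x) = -3 - 10/3·(x - 2) + 0·(x - 2)² + 7/12·(x - 2)³.
With (x - 2) = 1/2: S(5/2) = -147/32.

-4.5938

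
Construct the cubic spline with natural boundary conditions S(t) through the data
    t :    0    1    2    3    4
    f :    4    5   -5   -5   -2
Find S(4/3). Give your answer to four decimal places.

Put M_i = S'' at the i-th knot. Here h = (1, 1, 1, 1) and Δ = (1, -10, 0, 3), so the interior equations h_(i-1)·M_(i-1) + 2(h_(i-1)+h_i)·M_i + h_i·M_(i+1) = 6(Δ_i − Δ_(i-1)) read
  1·M_0 + 4·M_1 + 1·M_2 = 6(Δ_1 - Δ_0) = -66
  1·M_1 + 4·M_2 + 1·M_3 = 6(Δ_2 - Δ_1) = 60
  1·M_2 + 4·M_3 + 1·M_4 = 6(Δ_3 - Δ_2) = 18
Natural end conditions: M_0 = M_4 = 0.
Forward elimination and back-substitution give M_0 = 0, M_1 = -303/14, M_2 = 144/7, M_3 = -9/14, M_4 = 0.
On [1, 2], S(t) = 5 - 87/14·(t - 1) - 303/28·(t - 1)² + 197/28·(t - 1)³.
With (t - 1) = 1/3: S(4/3) = 751/378.

1.9868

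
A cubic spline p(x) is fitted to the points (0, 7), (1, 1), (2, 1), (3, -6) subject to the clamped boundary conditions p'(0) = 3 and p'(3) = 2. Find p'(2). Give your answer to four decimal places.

-4.7333

Let M_i = p''(x_i). Step sizes h_i = 1, 1, 1; slopes of the chords Δ_i = (y_(i+1) - y_i)/h_i = -6, 0, -7.
  1·M_0 + 4·M_1 + 1·M_2 = 6(Δ_1 - Δ_0) = 36
  1·M_1 + 4·M_2 + 1·M_3 = 6(Δ_2 - Δ_1) = -42
Clamped end conditions give two more equations: 2h_0·M_0 + h_0·M_1 = 6(Δ_0 - p'(0)) = -54 and h_2·M_2 + 2h_2·M_3 = 6(p'(3) - Δ_2) = 54.
Hence M_0 = -598/15, M_1 = 386/15, M_2 = -406/15, M_3 = 608/15.
On [2, 3], p'(x) = b_2 + 2c_2·(x - 2) + 3d_2·(x - 2)² with b_2 = Δ_2 - h_2(2M_2 + M_3)/6 = -71/15, c_2 = M_2/2 = -203/15, d_2 = (M_3 - M_2)/(6h_2) = 169/15. So p'(2) = -71/15.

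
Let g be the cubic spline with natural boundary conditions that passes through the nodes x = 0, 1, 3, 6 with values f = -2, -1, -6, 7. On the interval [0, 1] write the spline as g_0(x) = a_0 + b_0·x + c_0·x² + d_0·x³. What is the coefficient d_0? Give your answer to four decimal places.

-0.8690

Write σ_i for g''(x_i). With h_i = 1, 2, 3 and divided differences Δ_i = 1, -5/2, 13/3, the continuity of g' gives the tridiagonal system
  1·σ_0 + 6·σ_1 + 2·σ_2 = 6(Δ_1 - Δ_0) = -21
  2·σ_1 + 10·σ_2 + 3·σ_3 = 6(Δ_2 - Δ_1) = 41
Natural end conditions: σ_0 = σ_3 = 0.
Solving the tridiagonal system: σ_0 = 0, σ_1 = -73/14, σ_2 = 36/7, σ_3 = 0.
On [0, 1], with g_0(x) = a_0 + b_0·x + c_0·x² + d_0·x³: c_0 = σ_0/2 = 0, d_0 = (σ_1 - σ_0)/(6h_0) = -73/84, b_0 = Δ_0 - h_0(2σ_0 + σ_1)/6 = 157/84.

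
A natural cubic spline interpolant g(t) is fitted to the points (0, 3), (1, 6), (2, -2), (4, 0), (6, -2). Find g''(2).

14

With σ_i denoting the second derivative at x_i, h_i = 1, 1, 2, 2, and Δ_i = (y_(i+1) − y_i)/h_i = 3, -8, 1, -1:
  1·σ_0 + 4·σ_1 + 1·σ_2 = 6(Δ_1 - Δ_0) = -66
  1·σ_1 + 6·σ_2 + 2·σ_3 = 6(Δ_2 - Δ_1) = 54
  2·σ_2 + 8·σ_3 + 2·σ_4 = 6(Δ_3 - Δ_2) = -12
Natural end conditions: σ_0 = σ_4 = 0.
Solving the tridiagonal system: σ_0 = 0, σ_1 = -20, σ_2 = 14, σ_3 = -5, σ_4 = 0.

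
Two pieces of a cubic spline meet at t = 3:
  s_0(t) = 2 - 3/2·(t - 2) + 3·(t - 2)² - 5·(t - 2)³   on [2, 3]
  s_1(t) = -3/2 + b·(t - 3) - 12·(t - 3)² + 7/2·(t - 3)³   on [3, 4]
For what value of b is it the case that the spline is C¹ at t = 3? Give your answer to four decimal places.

s_0'(t) = -3/2 + 6·(t - 2) - 15·(t - 2)², so s_0'(3) = -21/2. On the right, s_1'(3) = b, so b = -21/2.

-10.5000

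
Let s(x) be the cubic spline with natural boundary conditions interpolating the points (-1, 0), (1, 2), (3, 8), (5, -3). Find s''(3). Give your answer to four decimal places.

-7.2000

Let M_i = s''(x_i). Step sizes h_i = 2, 2, 2; slopes of the chords Δ_i = (y_(i+1) - y_i)/h_i = 1, 3, -11/2.
  2·M_0 + 8·M_1 + 2·M_2 = 6(Δ_1 - Δ_0) = 12
  2·M_1 + 8·M_2 + 2·M_3 = 6(Δ_2 - Δ_1) = -51
Natural end conditions: M_0 = M_3 = 0.
Solving: M_0 = 0, M_1 = 33/10, M_2 = -36/5, M_3 = 0.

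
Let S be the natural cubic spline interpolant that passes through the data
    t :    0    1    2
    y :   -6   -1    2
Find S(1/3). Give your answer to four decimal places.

-4.1852

Put σ_i = S'' at the i-th knot. Here h = (1, 1) and Δ = (5, 3), so the interior equations h_(i-1)·σ_(i-1) + 2(h_(i-1)+h_i)·σ_i + h_i·σ_(i+1) = 6(Δ_i − Δ_(i-1)) read
  1·σ_0 + 4·σ_1 + 1·σ_2 = 6(Δ_1 - Δ_0) = -12
Natural end conditions: σ_0 = σ_2 = 0.
Solving the tridiagonal system: σ_0 = 0, σ_1 = -3, σ_2 = 0.
On [0, 1], S(t) = -6 + 11/2·t + 0·t² - 1/2·t³.
With t = 1/3: S(1/3) = -113/27.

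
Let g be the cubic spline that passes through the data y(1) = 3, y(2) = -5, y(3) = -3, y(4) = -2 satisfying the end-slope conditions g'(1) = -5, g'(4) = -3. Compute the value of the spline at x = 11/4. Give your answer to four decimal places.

Put σ_i = g'' at the i-th knot. Here h = (1, 1, 1) and Δ = (-8, 2, 1), so the interior equations h_(i-1)·σ_(i-1) + 2(h_(i-1)+h_i)·σ_i + h_i·σ_(i+1) = 6(Δ_i − Δ_(i-1)) read
  1·σ_0 + 4·σ_1 + 1·σ_2 = 6(Δ_1 - Δ_0) = 60
  1·σ_1 + 4·σ_2 + 1·σ_3 = 6(Δ_2 - Δ_1) = -6
Clamped end conditions give two more equations: 2h_0·σ_0 + h_0·σ_1 = 6(Δ_0 - g'(1)) = -18 and h_2·σ_2 + 2h_2·σ_3 = 6(g'(4) - Δ_2) = -24.
Solving the tridiagonal system: σ_0 = -292/15, σ_1 = 314/15, σ_2 = -64/15, σ_3 = -148/15.
On [2, 3], g(x) = -5 - 64/15·(x - 2) + 157/15·(x - 2)² - 21/5·(x - 2)³.
With (x - 2) = 3/4: g(11/4) = -1307/320.

-4.0844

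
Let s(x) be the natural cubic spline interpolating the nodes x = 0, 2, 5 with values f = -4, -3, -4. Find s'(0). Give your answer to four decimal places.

0.6667

Let m_i = s''(x_i). Step sizes h_i = 2, 3; slopes of the chords Δ_i = (y_(i+1) - y_i)/h_i = 1/2, -1/3.
  2·m_0 + 10·m_1 + 3·m_2 = 6(Δ_1 - Δ_0) = -5
Natural end conditions: m_0 = m_2 = 0.
Solving: m_0 = 0, m_1 = -1/2, m_2 = 0.
On [0, 2], s'(x) = b_0 + 2c_0·x + 3d_0·x² with b_0 = Δ_0 - h_0(2m_0 + m_1)/6 = 2/3, c_0 = m_0/2 = 0, d_0 = (m_1 - m_0)/(6h_0) = -1/24. So s'(0) = 2/3.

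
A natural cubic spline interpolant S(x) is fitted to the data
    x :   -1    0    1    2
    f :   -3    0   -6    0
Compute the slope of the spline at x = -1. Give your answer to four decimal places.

Write m_i for S''(x_i). With h_i = 1, 1, 1 and divided differences Δ_i = 3, -6, 6, the continuity of S' gives the tridiagonal system
  1·m_0 + 4·m_1 + 1·m_2 = 6(Δ_1 - Δ_0) = -54
  1·m_1 + 4·m_2 + 1·m_3 = 6(Δ_2 - Δ_1) = 72
Natural end conditions: m_0 = m_3 = 0.
Solving: m_0 = 0, m_1 = -96/5, m_2 = 114/5, m_3 = 0.
On [-1, 0], S'(x) = b_0 + 2c_0·(x + 1) + 3d_0·(x + 1)² with b_0 = Δ_0 - h_0(2m_0 + m_1)/6 = 31/5, c_0 = m_0/2 = 0, d_0 = (m_1 - m_0)/(6h_0) = -16/5. So S'(-1) = 31/5.

6.2000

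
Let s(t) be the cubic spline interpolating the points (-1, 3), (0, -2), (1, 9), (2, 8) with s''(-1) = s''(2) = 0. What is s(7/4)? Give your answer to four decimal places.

9.2500

Let σ_i = s''(x_i). Step sizes h_i = 1, 1, 1; slopes of the chords Δ_i = (y_(i+1) - y_i)/h_i = -5, 11, -1.
  1·σ_0 + 4·σ_1 + 1·σ_2 = 6(Δ_1 - Δ_0) = 96
  1·σ_1 + 4·σ_2 + 1·σ_3 = 6(Δ_2 - Δ_1) = -72
Natural end conditions: σ_0 = σ_3 = 0.
Solving the tridiagonal system: σ_0 = 0, σ_1 = 152/5, σ_2 = -128/5, σ_3 = 0.
On [1, 2], s(t) = 9 + 113/15·(t - 1) - 64/5·(t - 1)² + 64/15·(t - 1)³.
With (t - 1) = 3/4: s(7/4) = 37/4.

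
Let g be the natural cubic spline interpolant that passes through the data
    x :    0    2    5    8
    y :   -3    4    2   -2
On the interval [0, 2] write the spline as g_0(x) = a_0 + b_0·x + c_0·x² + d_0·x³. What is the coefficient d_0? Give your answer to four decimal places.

-0.2162

Let m_i = g''(x_i). Step sizes h_i = 2, 3, 3; slopes of the chords Δ_i = (y_(i+1) - y_i)/h_i = 7/2, -2/3, -4/3.
  2·m_0 + 10·m_1 + 3·m_2 = 6(Δ_1 - Δ_0) = -25
  3·m_1 + 12·m_2 + 3·m_3 = 6(Δ_2 - Δ_1) = -4
Natural end conditions: m_0 = m_3 = 0.
Hence m_0 = 0, m_1 = -96/37, m_2 = 35/111, m_3 = 0.
On [0, 2], with g_0(x) = a_0 + b_0·x + c_0·x² + d_0·x³: c_0 = m_0/2 = 0, d_0 = (m_1 - m_0)/(6h_0) = -8/37, b_0 = Δ_0 - h_0(2m_0 + m_1)/6 = 323/74.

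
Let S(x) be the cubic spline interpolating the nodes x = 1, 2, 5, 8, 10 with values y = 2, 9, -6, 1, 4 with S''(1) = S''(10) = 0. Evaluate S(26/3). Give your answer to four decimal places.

2.6618

Put σ_i = S'' at the i-th knot. Here h = (1, 3, 3, 2) and Δ = (7, -5, 7/3, 3/2), so the interior equations h_(i-1)·σ_(i-1) + 2(h_(i-1)+h_i)·σ_i + h_i·σ_(i+1) = 6(Δ_i − Δ_(i-1)) read
  1·σ_0 + 8·σ_1 + 3·σ_2 = 6(Δ_1 - Δ_0) = -72
  3·σ_1 + 12·σ_2 + 3·σ_3 = 6(Δ_2 - Δ_1) = 44
  3·σ_2 + 10·σ_3 + 2·σ_4 = 6(Δ_3 - Δ_2) = -5
Natural end conditions: σ_0 = σ_4 = 0.
Solving the tridiagonal system: σ_0 = 0, σ_1 = -3119/266, σ_2 = 2900/399, σ_3 = -713/266, σ_4 = 0.
On [8, 10], S(x) = 1 + 2623/798·(x - 8) - 713/532·(x - 8)² + 713/3192·(x - 8)³.
With (x - 8) = 2/3: S(26/3) = 28676/10773.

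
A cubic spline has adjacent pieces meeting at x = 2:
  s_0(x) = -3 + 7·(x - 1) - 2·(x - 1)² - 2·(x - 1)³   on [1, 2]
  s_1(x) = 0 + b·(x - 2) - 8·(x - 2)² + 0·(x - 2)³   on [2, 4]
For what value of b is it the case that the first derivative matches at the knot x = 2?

-3

s_0'(x) = 7 - 4·(x - 1) - 6·(x - 1)², so s_0'(2) = -3. On the right, s_1'(2) = b, so b = -3.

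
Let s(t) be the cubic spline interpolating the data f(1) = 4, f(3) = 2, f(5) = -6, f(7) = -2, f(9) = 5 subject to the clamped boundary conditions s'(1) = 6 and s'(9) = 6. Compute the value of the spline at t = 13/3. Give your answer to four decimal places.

Write M_i for s''(x_i). With h_i = 2, 2, 2, 2 and divided differences Δ_i = -1, -4, 2, 7/2, the continuity of s' gives the tridiagonal system
  2·M_0 + 8·M_1 + 2·M_2 = 6(Δ_1 - Δ_0) = -18
  2·M_1 + 8·M_2 + 2·M_3 = 6(Δ_2 - Δ_1) = 36
  2·M_2 + 8·M_3 + 2·M_4 = 6(Δ_3 - Δ_2) = 9
Clamped end conditions give two more equations: 2h_0·M_0 + h_0·M_1 = 6(Δ_0 - s'(1)) = -42 and h_3·M_3 + 2h_3·M_4 = 6(s'(9) - Δ_3) = 15.
Solving: M_0 = -1119/112, M_1 = -57/56, M_2 = 81/16, M_3 = -69/56, M_4 = 489/112.
On [3, 5], s(t) = 2 - 561/112·(t - 3) - 57/112·(t - 3)² + 227/448·(t - 3)³.
With (t - 3) = 4/3: s(13/3) = -3313/756.

-4.3823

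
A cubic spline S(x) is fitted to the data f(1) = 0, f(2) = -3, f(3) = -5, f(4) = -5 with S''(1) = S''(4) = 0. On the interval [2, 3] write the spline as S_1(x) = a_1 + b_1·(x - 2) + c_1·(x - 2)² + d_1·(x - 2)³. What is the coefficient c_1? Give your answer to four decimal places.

0.4000

Put σ_i = S'' at the i-th knot. Here h = (1, 1, 1) and Δ = (-3, -2, 0), so the interior equations h_(i-1)·σ_(i-1) + 2(h_(i-1)+h_i)·σ_i + h_i·σ_(i+1) = 6(Δ_i − Δ_(i-1)) read
  1·σ_0 + 4·σ_1 + 1·σ_2 = 6(Δ_1 - Δ_0) = 6
  1·σ_1 + 4·σ_2 + 1·σ_3 = 6(Δ_2 - Δ_1) = 12
Natural end conditions: σ_0 = σ_3 = 0.
Forward elimination and back-substitution give σ_0 = 0, σ_1 = 4/5, σ_2 = 14/5, σ_3 = 0.
On [2, 3], with S_1(x) = a_1 + b_1·(x - 2) + c_1·(x - 2)² + d_1·(x - 2)³: c_1 = σ_1/2 = 2/5, d_1 = (σ_2 - σ_1)/(6h_1) = 1/3, b_1 = Δ_1 - h_1(2σ_1 + σ_2)/6 = -41/15.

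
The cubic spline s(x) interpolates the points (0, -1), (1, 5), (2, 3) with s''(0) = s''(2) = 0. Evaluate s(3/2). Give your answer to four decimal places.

4.7500

Put M_i = s'' at the i-th knot. Here h = (1, 1) and Δ = (6, -2), so the interior equations h_(i-1)·M_(i-1) + 2(h_(i-1)+h_i)·M_i + h_i·M_(i+1) = 6(Δ_i − Δ_(i-1)) read
  1·M_0 + 4·M_1 + 1·M_2 = 6(Δ_1 - Δ_0) = -48
Natural end conditions: M_0 = M_2 = 0.
Forward elimination and back-substitution give M_0 = 0, M_1 = -12, M_2 = 0.
On [1, 2], s(x) = 5 + 2·(x - 1) - 6·(x - 1)² + 2·(x - 1)³.
With (x - 1) = 1/2: s(3/2) = 19/4.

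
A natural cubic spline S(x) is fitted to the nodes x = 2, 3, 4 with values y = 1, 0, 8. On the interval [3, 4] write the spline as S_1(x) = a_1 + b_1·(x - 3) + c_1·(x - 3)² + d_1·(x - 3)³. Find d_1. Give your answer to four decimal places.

-2.2500

Put m_i = S'' at the i-th knot. Here h = (1, 1) and Δ = (-1, 8), so the interior equations h_(i-1)·m_(i-1) + 2(h_(i-1)+h_i)·m_i + h_i·m_(i+1) = 6(Δ_i − Δ_(i-1)) read
  1·m_0 + 4·m_1 + 1·m_2 = 6(Δ_1 - Δ_0) = 54
Natural end conditions: m_0 = m_2 = 0.
Hence m_0 = 0, m_1 = 27/2, m_2 = 0.
On [3, 4], with S_1(x) = a_1 + b_1·(x - 3) + c_1·(x - 3)² + d_1·(x - 3)³: c_1 = m_1/2 = 27/4, d_1 = (m_2 - m_1)/(6h_1) = -9/4, b_1 = Δ_1 - h_1(2m_1 + m_2)/6 = 7/2.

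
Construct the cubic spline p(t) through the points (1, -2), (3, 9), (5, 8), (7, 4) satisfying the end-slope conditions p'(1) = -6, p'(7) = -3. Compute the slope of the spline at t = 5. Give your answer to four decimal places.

With σ_i denoting the second derivative at x_i, h_i = 2, 2, 2, and Δ_i = (y_(i+1) − y_i)/h_i = 11/2, -1/2, -2:
  2·σ_0 + 8·σ_1 + 2·σ_2 = 6(Δ_1 - Δ_0) = -36
  2·σ_1 + 8·σ_2 + 2·σ_3 = 6(Δ_2 - Δ_1) = -9
Clamped end conditions give two more equations: 2h_0·σ_0 + h_0·σ_1 = 6(Δ_0 - p'(1)) = 69 and h_2·σ_2 + 2h_2·σ_3 = 6(p'(7) - Δ_2) = -6.
Solving the tridiagonal system: σ_0 = 113/5, σ_1 = -107/10, σ_2 = 11/5, σ_3 = -13/5.
On [5, 7], p'(t) = b_2 + 2c_2·(t - 5) + 3d_2·(t - 5)² with b_2 = Δ_2 - h_2(2σ_2 + σ_3)/6 = -13/5, c_2 = σ_2/2 = 11/10, d_2 = (σ_3 - σ_2)/(6h_2) = -2/5. So p'(5) = -13/5.

-2.6000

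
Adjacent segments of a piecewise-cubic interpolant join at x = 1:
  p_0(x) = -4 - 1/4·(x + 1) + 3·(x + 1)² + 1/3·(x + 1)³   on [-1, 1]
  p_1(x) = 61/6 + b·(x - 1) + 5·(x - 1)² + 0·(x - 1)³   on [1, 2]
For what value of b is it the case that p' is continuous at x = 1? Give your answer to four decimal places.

p_0'(x) = -1/4 + 6·(x + 1) + 1·(x + 1)², so p_0'(1) = 63/4. On the right, p_1'(1) = b, so b = 63/4.

15.7500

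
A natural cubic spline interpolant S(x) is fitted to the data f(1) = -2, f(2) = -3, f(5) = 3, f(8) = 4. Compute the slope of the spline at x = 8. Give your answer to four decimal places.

-0.4368

With M_i denoting the second derivative at x_i, h_i = 1, 3, 3, and Δ_i = (y_(i+1) − y_i)/h_i = -1, 2, 1/3:
  1·M_0 + 8·M_1 + 3·M_2 = 6(Δ_1 - Δ_0) = 18
  3·M_1 + 12·M_2 + 3·M_3 = 6(Δ_2 - Δ_1) = -10
Natural end conditions: M_0 = M_3 = 0.
Forward elimination and back-substitution give M_0 = 0, M_1 = 82/29, M_2 = -134/87, M_3 = 0.
On [5, 8], S'(x) = b_2 + 2c_2·(x - 5) + 3d_2·(x - 5)² with b_2 = Δ_2 - h_2(2M_2 + M_3)/6 = 163/87, c_2 = M_2/2 = -67/87, d_2 = (M_3 - M_2)/(6h_2) = 67/783. So S'(8) = -38/87.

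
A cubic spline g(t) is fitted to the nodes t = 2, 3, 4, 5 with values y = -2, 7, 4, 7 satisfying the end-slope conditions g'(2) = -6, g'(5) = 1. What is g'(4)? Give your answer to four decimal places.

Write σ_i for g''(x_i). With h_i = 1, 1, 1 and divided differences Δ_i = 9, -3, 3, the continuity of g' gives the tridiagonal system
  1·σ_0 + 4·σ_1 + 1·σ_2 = 6(Δ_1 - Δ_0) = -72
  1·σ_1 + 4·σ_2 + 1·σ_3 = 6(Δ_2 - Δ_1) = 36
Clamped end conditions give two more equations: 2h_0·σ_0 + h_0·σ_1 = 6(Δ_0 - g'(2)) = 90 and h_2·σ_2 + 2h_2·σ_3 = 6(g'(5) - Δ_2) = -12.
Forward elimination and back-substitution give σ_0 = 976/15, σ_1 = -602/15, σ_2 = 352/15, σ_3 = -266/15.
On [4, 5], g'(t) = b_2 + 2c_2·(t - 4) + 3d_2·(t - 4)² with b_2 = Δ_2 - h_2(2σ_2 + σ_3)/6 = -28/15, c_2 = σ_2/2 = 176/15, d_2 = (σ_3 - σ_2)/(6h_2) = -103/15. So g'(4) = -28/15.

-1.8667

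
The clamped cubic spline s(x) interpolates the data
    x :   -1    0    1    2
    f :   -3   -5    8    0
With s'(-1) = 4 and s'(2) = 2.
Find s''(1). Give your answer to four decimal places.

-58.1333

With M_i denoting the second derivative at x_i, h_i = 1, 1, 1, and Δ_i = (y_(i+1) − y_i)/h_i = -2, 13, -8:
  1·M_0 + 4·M_1 + 1·M_2 = 6(Δ_1 - Δ_0) = 90
  1·M_1 + 4·M_2 + 1·M_3 = 6(Δ_2 - Δ_1) = -126
Clamped end conditions give two more equations: 2h_0·M_0 + h_0·M_1 = 6(Δ_0 - s'(-1)) = -36 and h_2·M_2 + 2h_2·M_3 = 6(s'(2) - Δ_2) = 60.
Solving the tridiagonal system: M_0 = -626/15, M_1 = 712/15, M_2 = -872/15, M_3 = 886/15.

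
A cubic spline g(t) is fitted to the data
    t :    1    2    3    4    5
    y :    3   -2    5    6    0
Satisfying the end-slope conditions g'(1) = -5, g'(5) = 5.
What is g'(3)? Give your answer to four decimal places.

7.5000

With σ_i denoting the second derivative at x_i, h_i = 1, 1, 1, 1, and Δ_i = (y_(i+1) − y_i)/h_i = -5, 7, 1, -6:
  1·σ_0 + 4·σ_1 + 1·σ_2 = 6(Δ_1 - Δ_0) = 72
  1·σ_1 + 4·σ_2 + 1·σ_3 = 6(Δ_2 - Δ_1) = -36
  1·σ_2 + 4·σ_3 + 1·σ_4 = 6(Δ_3 - Δ_2) = -42
Clamped end conditions give two more equations: 2h_0·σ_0 + h_0·σ_1 = 6(Δ_0 - g'(1)) = 0 and h_3·σ_3 + 2h_3·σ_4 = 6(g'(5) - Δ_3) = 66.
Solving: σ_0 = -47/4, σ_1 = 47/2, σ_2 = -41/4, σ_3 = -37/2, σ_4 = 169/4.
On [3, 4], g'(t) = b_2 + 2c_2·(t - 3) + 3d_2·(t - 3)² with b_2 = Δ_2 - h_2(2σ_2 + σ_3)/6 = 15/2, c_2 = σ_2/2 = -41/8, d_2 = (σ_3 - σ_2)/(6h_2) = -11/8. So g'(3) = 15/2.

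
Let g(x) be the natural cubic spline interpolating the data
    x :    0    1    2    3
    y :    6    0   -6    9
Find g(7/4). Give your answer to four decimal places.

-6.0094

Write M_i for g''(x_i). With h_i = 1, 1, 1 and divided differences Δ_i = -6, -6, 15, the continuity of g' gives the tridiagonal system
  1·M_0 + 4·M_1 + 1·M_2 = 6(Δ_1 - Δ_0) = 0
  1·M_1 + 4·M_2 + 1·M_3 = 6(Δ_2 - Δ_1) = 126
Natural end conditions: M_0 = M_3 = 0.
Hence M_0 = 0, M_1 = -42/5, M_2 = 168/5, M_3 = 0.
On [1, 2], g(x) = 0 - 44/5·(x - 1) - 21/5·(x - 1)² + 7·(x - 1)³.
With (x - 1) = 3/4: g(7/4) = -1923/320.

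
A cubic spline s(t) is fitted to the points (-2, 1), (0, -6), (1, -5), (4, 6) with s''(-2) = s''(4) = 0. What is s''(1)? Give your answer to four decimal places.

With σ_i denoting the second derivative at x_i, h_i = 2, 1, 3, and Δ_i = (y_(i+1) − y_i)/h_i = -7/2, 1, 11/3:
  2·σ_0 + 6·σ_1 + 1·σ_2 = 6(Δ_1 - Δ_0) = 27
  1·σ_1 + 8·σ_2 + 3·σ_3 = 6(Δ_2 - Δ_1) = 16
Natural end conditions: σ_0 = σ_3 = 0.
Hence σ_0 = 0, σ_1 = 200/47, σ_2 = 69/47, σ_3 = 0.

1.4681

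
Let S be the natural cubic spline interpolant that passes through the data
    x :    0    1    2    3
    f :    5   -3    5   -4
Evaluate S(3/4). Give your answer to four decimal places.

With M_i denoting the second derivative at x_i, h_i = 1, 1, 1, and Δ_i = (y_(i+1) − y_i)/h_i = -8, 8, -9:
  1·M_0 + 4·M_1 + 1·M_2 = 6(Δ_1 - Δ_0) = 96
  1·M_1 + 4·M_2 + 1·M_3 = 6(Δ_2 - Δ_1) = -102
Natural end conditions: M_0 = M_3 = 0.
Hence M_0 = 0, M_1 = 162/5, M_2 = -168/5, M_3 = 0.
On [0, 1], S(x) = 5 - 67/5·x + 0·x² + 27/5·x³.
With x = 3/4: S(3/4) = -887/320.

-2.7719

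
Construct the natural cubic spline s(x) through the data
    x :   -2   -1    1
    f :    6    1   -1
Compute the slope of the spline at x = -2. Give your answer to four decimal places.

Let m_i = s''(x_i). Step sizes h_i = 1, 2; slopes of the chords Δ_i = (y_(i+1) - y_i)/h_i = -5, -1.
  1·m_0 + 6·m_1 + 2·m_2 = 6(Δ_1 - Δ_0) = 24
Natural end conditions: m_0 = m_2 = 0.
Solving the tridiagonal system: m_0 = 0, m_1 = 4, m_2 = 0.
On [-2, -1], s'(x) = b_0 + 2c_0·(x + 2) + 3d_0·(x + 2)² with b_0 = Δ_0 - h_0(2m_0 + m_1)/6 = -17/3, c_0 = m_0/2 = 0, d_0 = (m_1 - m_0)/(6h_0) = 2/3. So s'(-2) = -17/3.

-5.6667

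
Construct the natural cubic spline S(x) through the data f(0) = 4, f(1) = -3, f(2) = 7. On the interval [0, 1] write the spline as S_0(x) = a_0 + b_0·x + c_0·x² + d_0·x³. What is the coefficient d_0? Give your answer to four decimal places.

With m_i denoting the second derivative at x_i, h_i = 1, 1, and Δ_i = (y_(i+1) − y_i)/h_i = -7, 10:
  1·m_0 + 4·m_1 + 1·m_2 = 6(Δ_1 - Δ_0) = 102
Natural end conditions: m_0 = m_2 = 0.
Hence m_0 = 0, m_1 = 51/2, m_2 = 0.
On [0, 1], with S_0(x) = a_0 + b_0·x + c_0·x² + d_0·x³: c_0 = m_0/2 = 0, d_0 = (m_1 - m_0)/(6h_0) = 17/4, b_0 = Δ_0 - h_0(2m_0 + m_1)/6 = -45/4.

4.2500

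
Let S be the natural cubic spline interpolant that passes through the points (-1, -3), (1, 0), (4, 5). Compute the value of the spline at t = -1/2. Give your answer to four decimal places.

Put m_i = S'' at the i-th knot. Here h = (2, 3) and Δ = (3/2, 5/3), so the interior equations h_(i-1)·m_(i-1) + 2(h_(i-1)+h_i)·m_i + h_i·m_(i+1) = 6(Δ_i − Δ_(i-1)) read
  2·m_0 + 10·m_1 + 3·m_2 = 6(Δ_1 - Δ_0) = 1
Natural end conditions: m_0 = m_2 = 0.
Solving the tridiagonal system: m_0 = 0, m_1 = 1/10, m_2 = 0.
On [-1, 1], S(t) = -3 + 22/15·(t + 1) + 0·(t + 1)² + 1/120·(t + 1)³.
With (t + 1) = 1/2: S(-1/2) = -145/64.

-2.2656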